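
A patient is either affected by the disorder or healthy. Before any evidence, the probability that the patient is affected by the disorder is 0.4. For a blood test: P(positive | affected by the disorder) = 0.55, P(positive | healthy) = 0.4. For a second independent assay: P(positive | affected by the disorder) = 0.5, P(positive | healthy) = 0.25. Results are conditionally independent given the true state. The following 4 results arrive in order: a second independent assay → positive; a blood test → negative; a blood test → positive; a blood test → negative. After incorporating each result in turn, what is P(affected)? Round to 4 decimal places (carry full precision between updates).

After a second independent assay='positive': P(affected) = 0.5·0.4000 / (0.5·0.4000 + 0.25·0.6000) ≈ 0.5714
After a blood test='negative': P(affected) = 0.45·0.5714 / (0.45·0.5714 + 0.6·0.4286) ≈ 0.5000
After a blood test='positive': P(affected) = 0.55·0.5000 / (0.55·0.5000 + 0.4·0.5000) ≈ 0.5789
After a blood test='negative': P(affected) = 0.45·0.5789 / (0.45·0.5789 + 0.6·0.4211) ≈ 0.5077

0.5077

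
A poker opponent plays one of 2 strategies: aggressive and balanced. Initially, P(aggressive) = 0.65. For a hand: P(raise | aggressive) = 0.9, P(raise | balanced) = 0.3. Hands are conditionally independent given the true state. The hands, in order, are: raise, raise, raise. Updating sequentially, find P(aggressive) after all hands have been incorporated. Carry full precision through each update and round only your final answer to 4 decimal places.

Each posterior becomes the prior for the next update.
After 'raise': P(aggressive) = 0.9·0.6500 / (0.9·0.6500 + 0.3·0.3500) ≈ 0.8478
After 'raise': P(aggressive) = 0.9·0.8478 / (0.9·0.8478 + 0.3·0.1522) ≈ 0.9435
After 'raise': P(aggressive) = 0.9·0.9435 / (0.9·0.9435 + 0.3·0.0565) ≈ 0.9804

0.9804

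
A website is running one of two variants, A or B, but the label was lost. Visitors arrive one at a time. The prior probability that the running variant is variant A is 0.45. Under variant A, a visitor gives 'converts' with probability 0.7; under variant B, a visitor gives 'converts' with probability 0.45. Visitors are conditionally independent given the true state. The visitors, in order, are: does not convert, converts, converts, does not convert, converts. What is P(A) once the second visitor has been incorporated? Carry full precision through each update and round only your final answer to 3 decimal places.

0.410

After 'does not convert': P(A) = 0.3·0.4500 / (0.3·0.4500 + 0.55·0.5500) ≈ 0.3086
After 'converts': P(A) = 0.7·0.3086 / (0.7·0.3086 + 0.45·0.6914) ≈ 0.4098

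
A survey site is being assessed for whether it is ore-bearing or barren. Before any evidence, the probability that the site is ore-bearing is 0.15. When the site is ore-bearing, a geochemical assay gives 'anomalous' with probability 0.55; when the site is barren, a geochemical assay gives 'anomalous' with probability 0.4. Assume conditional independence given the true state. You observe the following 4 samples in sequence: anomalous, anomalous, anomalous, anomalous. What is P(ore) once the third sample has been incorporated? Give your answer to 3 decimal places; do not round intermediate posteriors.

0.314

Apply Bayes' rule sequentially, carrying P(ore) forward.
After 'anomalous': P(ore) = 0.55·0.1500 / (0.55·0.1500 + 0.4·0.8500) ≈ 0.1953
After 'anomalous': P(ore) = 0.55·0.1953 / (0.55·0.1953 + 0.4·0.8047) ≈ 0.2502
After 'anomalous': P(ore) = 0.55·0.2502 / (0.55·0.2502 + 0.4·0.7498) ≈ 0.3145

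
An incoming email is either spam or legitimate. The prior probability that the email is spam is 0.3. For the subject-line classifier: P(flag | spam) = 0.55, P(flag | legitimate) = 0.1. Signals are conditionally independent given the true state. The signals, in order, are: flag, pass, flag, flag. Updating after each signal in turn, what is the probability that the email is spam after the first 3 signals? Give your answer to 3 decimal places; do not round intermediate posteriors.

Apply Bayes' rule sequentially, carrying P(spam) forward.
After 'flag': P(spam) = 0.55·0.3000 / (0.55·0.3000 + 0.1·0.7000) ≈ 0.7021
After 'pass': P(spam) = 0.45·0.7021 / (0.45·0.7021 + 0.9·0.2979) ≈ 0.5410
After 'flag': P(spam) = 0.55·0.5410 / (0.55·0.5410 + 0.1·0.4590) ≈ 0.8663

0.866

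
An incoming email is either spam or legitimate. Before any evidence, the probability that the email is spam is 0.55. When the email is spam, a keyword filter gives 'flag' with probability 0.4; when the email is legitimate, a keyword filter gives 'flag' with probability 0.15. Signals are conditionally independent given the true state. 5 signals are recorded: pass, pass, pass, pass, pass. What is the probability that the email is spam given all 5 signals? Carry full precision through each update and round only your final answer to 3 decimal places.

0.176

After 'pass': P(spam) = 0.6·0.5500 / (0.6·0.5500 + 0.85·0.4500) ≈ 0.4632
After 'pass': P(spam) = 0.6·0.4632 / (0.6·0.4632 + 0.85·0.5368) ≈ 0.3785
After 'pass': P(spam) = 0.6·0.3785 / (0.6·0.3785 + 0.85·0.6215) ≈ 0.3006
After 'pass': P(spam) = 0.6·0.3006 / (0.6·0.3006 + 0.85·0.6994) ≈ 0.2328
After 'pass': P(spam) = 0.6·0.2328 / (0.6·0.2328 + 0.85·0.7672) ≈ 0.1764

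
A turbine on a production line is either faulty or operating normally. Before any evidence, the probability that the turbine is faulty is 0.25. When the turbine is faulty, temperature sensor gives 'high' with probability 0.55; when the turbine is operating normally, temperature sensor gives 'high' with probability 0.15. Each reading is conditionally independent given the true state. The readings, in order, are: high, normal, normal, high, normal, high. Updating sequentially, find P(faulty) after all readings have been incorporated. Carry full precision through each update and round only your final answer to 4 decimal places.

0.7092

After 'high': P(faulty) = 0.55·0.2500 / (0.55·0.2500 + 0.15·0.7500) ≈ 0.5500
After 'normal': P(faulty) = 0.45·0.5500 / (0.45·0.5500 + 0.85·0.4500) ≈ 0.3929
After 'normal': P(faulty) = 0.45·0.3929 / (0.45·0.3929 + 0.85·0.6071) ≈ 0.2552
After 'high': P(faulty) = 0.55·0.2552 / (0.55·0.2552 + 0.15·0.7448) ≈ 0.5567
After 'normal': P(faulty) = 0.45·0.5567 / (0.45·0.5567 + 0.85·0.4433) ≈ 0.3994
After 'high': P(faulty) = 0.55·0.3994 / (0.55·0.3994 + 0.15·0.6006) ≈ 0.7092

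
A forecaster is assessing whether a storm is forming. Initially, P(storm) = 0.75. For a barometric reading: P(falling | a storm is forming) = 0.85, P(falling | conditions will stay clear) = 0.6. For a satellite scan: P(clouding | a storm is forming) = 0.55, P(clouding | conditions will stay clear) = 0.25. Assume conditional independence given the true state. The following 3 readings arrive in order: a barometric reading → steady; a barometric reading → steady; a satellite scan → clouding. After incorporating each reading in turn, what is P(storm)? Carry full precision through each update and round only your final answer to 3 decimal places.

After a barometric reading='steady': P(storm) = 0.15·0.7500 / (0.15·0.7500 + 0.4·0.2500) ≈ 0.5294
After a barometric reading='steady': P(storm) = 0.15·0.5294 / (0.15·0.5294 + 0.4·0.4706) ≈ 0.2967
After a satellite scan='clouding': P(storm) = 0.55·0.2967 / (0.55·0.2967 + 0.25·0.7033) ≈ 0.4814

0.481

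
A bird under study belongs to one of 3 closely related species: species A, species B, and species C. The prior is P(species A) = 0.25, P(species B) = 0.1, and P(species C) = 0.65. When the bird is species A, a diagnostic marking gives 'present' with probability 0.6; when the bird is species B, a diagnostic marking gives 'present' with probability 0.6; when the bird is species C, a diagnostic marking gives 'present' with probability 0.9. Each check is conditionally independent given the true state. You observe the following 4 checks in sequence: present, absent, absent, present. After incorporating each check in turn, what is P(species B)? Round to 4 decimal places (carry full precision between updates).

After 'present': normaliser = 0.6·0.2500 + 0.6·0.1000 + 0.9·0.6500; P(species A) ≈ 0.1887, P(species B) ≈ 0.0755, P(species C) ≈ 0.7358
After 'absent': normaliser = 0.4·0.1887 + 0.4·0.0755 + 0.1·0.7358; P(species A) ≈ 0.4211, P(species B) ≈ 0.1684, P(species C) ≈ 0.4105
After 'absent': normaliser = 0.4·0.4211 + 0.4·0.1684 + 0.1·0.4105; P(species A) ≈ 0.6084, P(species B) ≈ 0.2433, P(species C) ≈ 0.1483
After 'present': normaliser = 0.6·0.6084 + 0.6·0.2433 + 0.9·0.1483; P(species A) ≈ 0.5664, P(species B) ≈ 0.2265, P(species C) ≈ 0.2071

0.2265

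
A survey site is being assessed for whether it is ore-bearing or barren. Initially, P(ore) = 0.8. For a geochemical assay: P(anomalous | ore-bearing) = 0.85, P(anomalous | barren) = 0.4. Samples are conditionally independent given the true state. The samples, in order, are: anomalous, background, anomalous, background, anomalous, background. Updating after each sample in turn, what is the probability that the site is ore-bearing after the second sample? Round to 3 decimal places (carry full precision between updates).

0.680

After 'anomalous': P(ore) = 0.85·0.8000 / (0.85·0.8000 + 0.4·0.2000) ≈ 0.8947
After 'background': P(ore) = 0.15·0.8947 / (0.15·0.8947 + 0.6·0.1053) ≈ 0.6800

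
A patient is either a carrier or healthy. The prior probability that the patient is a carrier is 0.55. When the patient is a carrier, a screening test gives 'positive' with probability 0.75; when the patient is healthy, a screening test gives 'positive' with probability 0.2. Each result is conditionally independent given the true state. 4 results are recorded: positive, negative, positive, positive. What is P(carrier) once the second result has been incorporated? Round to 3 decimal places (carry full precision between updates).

0.589

After 'positive': P(carrier) = 0.75·0.5500 / (0.75·0.5500 + 0.2·0.4500) ≈ 0.8209
After 'negative': P(carrier) = 0.25·0.8209 / (0.25·0.8209 + 0.8·0.1791) ≈ 0.5889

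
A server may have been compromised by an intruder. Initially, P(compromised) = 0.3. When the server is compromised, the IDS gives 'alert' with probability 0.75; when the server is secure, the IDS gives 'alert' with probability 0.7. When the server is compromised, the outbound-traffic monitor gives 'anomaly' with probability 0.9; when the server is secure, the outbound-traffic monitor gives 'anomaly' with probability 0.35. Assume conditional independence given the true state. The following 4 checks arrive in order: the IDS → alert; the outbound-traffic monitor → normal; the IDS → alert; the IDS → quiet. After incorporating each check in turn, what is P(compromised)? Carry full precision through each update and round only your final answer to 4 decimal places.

0.0593

After the IDS='alert': P(compromised) = 0.75·0.3000 / (0.75·0.3000 + 0.7·0.7000) ≈ 0.3147
After the outbound-traffic monitor='normal': P(compromised) = 0.1·0.3147 / (0.1·0.3147 + 0.65·0.6853) ≈ 0.0660
After the IDS='alert': P(compromised) = 0.75·0.0660 / (0.75·0.0660 + 0.7·0.9340) ≈ 0.0704
After the IDS='quiet': P(compromised) = 0.25·0.0704 / (0.25·0.0704 + 0.3·0.9296) ≈ 0.0593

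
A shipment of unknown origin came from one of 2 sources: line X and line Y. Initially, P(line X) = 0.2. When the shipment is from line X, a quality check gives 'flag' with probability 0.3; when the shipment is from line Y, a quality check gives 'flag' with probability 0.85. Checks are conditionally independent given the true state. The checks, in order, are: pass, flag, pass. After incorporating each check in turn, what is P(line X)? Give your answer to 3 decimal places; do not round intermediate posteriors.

0.658

After 'pass': P(line X) = 0.7·0.2000 / (0.7·0.2000 + 0.15·0.8000) ≈ 0.5385
After 'flag': P(line X) = 0.3·0.5385 / (0.3·0.5385 + 0.85·0.4615) ≈ 0.2917
After 'pass': P(line X) = 0.7·0.2917 / (0.7·0.2917 + 0.15·0.7083) ≈ 0.6577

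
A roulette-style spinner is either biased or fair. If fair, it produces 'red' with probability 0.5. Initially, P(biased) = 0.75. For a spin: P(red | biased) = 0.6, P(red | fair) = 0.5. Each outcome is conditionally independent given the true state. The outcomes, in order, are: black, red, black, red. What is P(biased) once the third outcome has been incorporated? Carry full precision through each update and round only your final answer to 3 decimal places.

0.697

After 'black': P(biased) = 0.4·0.7500 / (0.4·0.7500 + 0.5·0.2500) ≈ 0.7059
After 'red': P(biased) = 0.6·0.7059 / (0.6·0.7059 + 0.5·0.2941) ≈ 0.7423
After 'black': P(biased) = 0.4·0.7423 / (0.4·0.7423 + 0.5·0.2577) ≈ 0.6973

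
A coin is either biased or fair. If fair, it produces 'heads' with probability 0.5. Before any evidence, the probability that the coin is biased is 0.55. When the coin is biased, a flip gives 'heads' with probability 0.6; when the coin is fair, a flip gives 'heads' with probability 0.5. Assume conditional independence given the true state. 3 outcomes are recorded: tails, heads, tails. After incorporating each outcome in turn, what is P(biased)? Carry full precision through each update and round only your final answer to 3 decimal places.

After 'tails': P(biased) = 0.4·0.5500 / (0.4·0.5500 + 0.5·0.4500) ≈ 0.4944
After 'heads': P(biased) = 0.6·0.4944 / (0.6·0.4944 + 0.5·0.5056) ≈ 0.5399
After 'tails': P(biased) = 0.4·0.5399 / (0.4·0.5399 + 0.5·0.4601) ≈ 0.4842

0.484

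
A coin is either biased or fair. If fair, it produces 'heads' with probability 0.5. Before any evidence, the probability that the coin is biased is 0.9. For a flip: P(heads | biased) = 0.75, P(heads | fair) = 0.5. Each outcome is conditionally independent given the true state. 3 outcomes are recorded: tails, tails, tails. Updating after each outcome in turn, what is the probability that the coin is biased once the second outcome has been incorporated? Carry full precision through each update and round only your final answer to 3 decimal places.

0.692

After 'tails': P(biased) = 0.25·0.9000 / (0.25·0.9000 + 0.5·0.1000) ≈ 0.8182
After 'tails': P(biased) = 0.25·0.8182 / (0.25·0.8182 + 0.5·0.1818) ≈ 0.6923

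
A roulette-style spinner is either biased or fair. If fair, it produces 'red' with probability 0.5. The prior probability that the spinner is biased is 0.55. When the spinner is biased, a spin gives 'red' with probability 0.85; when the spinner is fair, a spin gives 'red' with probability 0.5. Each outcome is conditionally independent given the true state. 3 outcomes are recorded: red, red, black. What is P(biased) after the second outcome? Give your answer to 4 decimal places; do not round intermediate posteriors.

0.7794

Apply Bayes' rule sequentially, carrying P(biased) forward.
After 'red': P(biased) = 0.85·0.5500 / (0.85·0.5500 + 0.5·0.4500) ≈ 0.6751
After 'red': P(biased) = 0.85·0.6751 / (0.85·0.6751 + 0.5·0.3249) ≈ 0.7794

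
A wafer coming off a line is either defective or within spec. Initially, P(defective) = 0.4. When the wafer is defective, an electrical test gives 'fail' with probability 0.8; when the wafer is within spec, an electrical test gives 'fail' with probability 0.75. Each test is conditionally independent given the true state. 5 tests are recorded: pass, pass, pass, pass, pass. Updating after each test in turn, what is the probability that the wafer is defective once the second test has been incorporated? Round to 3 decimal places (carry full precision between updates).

0.299

After 'pass': P(defective) = 0.2·0.4000 / (0.2·0.4000 + 0.25·0.6000) ≈ 0.3478
After 'pass': P(defective) = 0.2·0.3478 / (0.2·0.3478 + 0.25·0.6522) ≈ 0.2991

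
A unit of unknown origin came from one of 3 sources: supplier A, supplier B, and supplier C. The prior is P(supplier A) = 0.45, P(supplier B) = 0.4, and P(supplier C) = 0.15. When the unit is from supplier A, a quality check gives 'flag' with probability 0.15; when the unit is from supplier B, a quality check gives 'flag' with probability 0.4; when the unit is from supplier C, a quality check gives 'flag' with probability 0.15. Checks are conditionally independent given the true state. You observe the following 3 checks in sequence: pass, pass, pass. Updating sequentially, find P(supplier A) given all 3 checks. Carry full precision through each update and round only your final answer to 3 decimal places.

0.608

After 'pass': normaliser = 0.85·0.4500 + 0.6·0.4000 + 0.85·0.1500; P(supplier A) ≈ 0.5100, P(supplier B) ≈ 0.3200, P(supplier C) ≈ 0.1700
After 'pass': normaliser = 0.85·0.5100 + 0.6·0.3200 + 0.85·0.1700; P(supplier A) ≈ 0.5630, P(supplier B) ≈ 0.2494, P(supplier C) ≈ 0.1877
After 'pass': normaliser = 0.85·0.5630 + 0.6·0.2494 + 0.85·0.1877; P(supplier A) ≈ 0.6075, P(supplier B) ≈ 0.1899, P(supplier C) ≈ 0.2025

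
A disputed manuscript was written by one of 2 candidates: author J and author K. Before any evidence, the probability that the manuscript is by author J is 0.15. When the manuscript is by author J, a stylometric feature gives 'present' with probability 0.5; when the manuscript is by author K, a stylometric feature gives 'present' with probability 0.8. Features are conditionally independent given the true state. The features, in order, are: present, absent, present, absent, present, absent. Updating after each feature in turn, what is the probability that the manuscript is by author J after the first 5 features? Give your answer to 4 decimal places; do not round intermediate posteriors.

0.2121

After 'present': P(author J) = 0.5·0.1500 / (0.5·0.1500 + 0.8·0.8500) ≈ 0.0993
After 'absent': P(author J) = 0.5·0.0993 / (0.5·0.0993 + 0.2·0.9007) ≈ 0.2161
After 'present': P(author J) = 0.5·0.2161 / (0.5·0.2161 + 0.8·0.7839) ≈ 0.1470
After 'absent': P(author J) = 0.5·0.1470 / (0.5·0.1470 + 0.2·0.8530) ≈ 0.3011
After 'present': P(author J) = 0.5·0.3011 / (0.5·0.3011 + 0.8·0.6989) ≈ 0.2121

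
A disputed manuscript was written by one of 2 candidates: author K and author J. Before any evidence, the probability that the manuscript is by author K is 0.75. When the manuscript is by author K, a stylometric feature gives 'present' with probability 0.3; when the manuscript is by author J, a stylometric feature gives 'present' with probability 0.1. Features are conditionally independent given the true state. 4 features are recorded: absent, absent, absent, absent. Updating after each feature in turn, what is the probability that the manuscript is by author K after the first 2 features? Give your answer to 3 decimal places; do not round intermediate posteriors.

0.645

After 'absent': P(author K) = 0.7·0.7500 / (0.7·0.7500 + 0.9·0.2500) ≈ 0.7000
After 'absent': P(author K) = 0.7·0.7000 / (0.7·0.7000 + 0.9·0.3000) ≈ 0.6447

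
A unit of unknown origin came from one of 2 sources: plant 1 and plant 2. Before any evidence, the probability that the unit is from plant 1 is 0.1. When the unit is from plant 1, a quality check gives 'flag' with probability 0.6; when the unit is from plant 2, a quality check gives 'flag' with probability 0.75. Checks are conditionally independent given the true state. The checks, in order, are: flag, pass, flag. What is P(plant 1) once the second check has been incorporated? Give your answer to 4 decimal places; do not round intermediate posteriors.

After 'flag': P(plant 1) = 0.6·0.1000 / (0.6·0.1000 + 0.75·0.9000) ≈ 0.0816
After 'pass': P(plant 1) = 0.4·0.0816 / (0.4·0.0816 + 0.25·0.9184) ≈ 0.1245

0.1245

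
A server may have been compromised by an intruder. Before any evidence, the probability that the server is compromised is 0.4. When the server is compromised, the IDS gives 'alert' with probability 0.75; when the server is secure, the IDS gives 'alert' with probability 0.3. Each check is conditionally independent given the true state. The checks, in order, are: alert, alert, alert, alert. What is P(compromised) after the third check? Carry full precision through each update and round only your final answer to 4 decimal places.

0.9124

After 'alert': P(compromised) = 0.75·0.4000 / (0.75·0.4000 + 0.3·0.6000) ≈ 0.6250
After 'alert': P(compromised) = 0.75·0.6250 / (0.75·0.6250 + 0.3·0.3750) ≈ 0.8065
After 'alert': P(compromised) = 0.75·0.8065 / (0.75·0.8065 + 0.3·0.1935) ≈ 0.9124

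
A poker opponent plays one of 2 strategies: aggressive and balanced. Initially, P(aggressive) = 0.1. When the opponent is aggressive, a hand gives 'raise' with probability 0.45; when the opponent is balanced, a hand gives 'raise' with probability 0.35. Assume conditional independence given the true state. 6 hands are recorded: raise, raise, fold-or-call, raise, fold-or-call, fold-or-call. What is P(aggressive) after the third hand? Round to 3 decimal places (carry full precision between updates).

After 'raise': P(aggressive) = 0.45·0.1000 / (0.45·0.1000 + 0.35·0.9000) ≈ 0.1250
After 'raise': P(aggressive) = 0.45·0.1250 / (0.45·0.1250 + 0.35·0.8750) ≈ 0.1552
After 'fold-or-call': P(aggressive) = 0.55·0.1552 / (0.55·0.1552 + 0.65·0.8448) ≈ 0.1345

0.135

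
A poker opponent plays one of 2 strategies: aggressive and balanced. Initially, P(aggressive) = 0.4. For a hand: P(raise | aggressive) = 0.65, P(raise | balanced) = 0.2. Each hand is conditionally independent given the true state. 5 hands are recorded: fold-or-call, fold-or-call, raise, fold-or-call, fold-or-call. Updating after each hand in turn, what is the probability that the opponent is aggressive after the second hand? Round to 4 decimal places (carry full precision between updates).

Each posterior becomes the prior for the next update.
After 'fold-or-call': P(aggressive) = 0.35·0.4000 / (0.35·0.4000 + 0.8·0.6000) ≈ 0.2258
After 'fold-or-call': P(aggressive) = 0.35·0.2258 / (0.35·0.2258 + 0.8·0.7742) ≈ 0.1132

0.1132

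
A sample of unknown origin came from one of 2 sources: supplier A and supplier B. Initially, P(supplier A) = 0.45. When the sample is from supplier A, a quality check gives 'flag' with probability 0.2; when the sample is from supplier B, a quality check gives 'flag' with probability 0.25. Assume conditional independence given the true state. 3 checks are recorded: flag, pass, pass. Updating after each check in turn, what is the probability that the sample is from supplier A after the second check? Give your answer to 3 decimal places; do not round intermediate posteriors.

0.411

Each posterior becomes the prior for the next update.
After 'flag': P(supplier A) = 0.2·0.4500 / (0.2·0.4500 + 0.25·0.5500) ≈ 0.3956
After 'pass': P(supplier A) = 0.8·0.3956 / (0.8·0.3956 + 0.75·0.6044) ≈ 0.4111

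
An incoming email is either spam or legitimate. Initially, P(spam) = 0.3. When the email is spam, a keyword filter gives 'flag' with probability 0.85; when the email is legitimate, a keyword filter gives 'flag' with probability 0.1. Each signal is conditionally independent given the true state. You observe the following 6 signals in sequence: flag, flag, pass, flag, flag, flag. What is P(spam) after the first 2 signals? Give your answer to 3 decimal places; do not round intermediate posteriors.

0.969

After 'flag': P(spam) = 0.85·0.3000 / (0.85·0.3000 + 0.1·0.7000) ≈ 0.7846
After 'flag': P(spam) = 0.85·0.7846 / (0.85·0.7846 + 0.1·0.2154) ≈ 0.9687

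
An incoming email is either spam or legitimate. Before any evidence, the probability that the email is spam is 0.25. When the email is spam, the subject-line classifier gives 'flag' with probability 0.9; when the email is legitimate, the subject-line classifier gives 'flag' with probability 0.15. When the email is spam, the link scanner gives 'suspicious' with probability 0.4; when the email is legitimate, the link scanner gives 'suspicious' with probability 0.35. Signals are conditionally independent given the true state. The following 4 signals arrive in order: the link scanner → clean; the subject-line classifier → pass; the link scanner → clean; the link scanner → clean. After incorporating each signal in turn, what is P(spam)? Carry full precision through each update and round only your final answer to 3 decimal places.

After the link scanner='clean': P(spam) = 0.6·0.2500 / (0.6·0.2500 + 0.65·0.7500) ≈ 0.2353
After the subject-line classifier='pass': P(spam) = 0.1·0.2353 / (0.1·0.2353 + 0.85·0.7647) ≈ 0.0349
After the link scanner='clean': P(spam) = 0.6·0.0349 / (0.6·0.0349 + 0.65·0.9651) ≈ 0.0323
After the link scanner='clean': P(spam) = 0.6·0.0323 / (0.6·0.0323 + 0.65·0.9677) ≈ 0.0299

0.030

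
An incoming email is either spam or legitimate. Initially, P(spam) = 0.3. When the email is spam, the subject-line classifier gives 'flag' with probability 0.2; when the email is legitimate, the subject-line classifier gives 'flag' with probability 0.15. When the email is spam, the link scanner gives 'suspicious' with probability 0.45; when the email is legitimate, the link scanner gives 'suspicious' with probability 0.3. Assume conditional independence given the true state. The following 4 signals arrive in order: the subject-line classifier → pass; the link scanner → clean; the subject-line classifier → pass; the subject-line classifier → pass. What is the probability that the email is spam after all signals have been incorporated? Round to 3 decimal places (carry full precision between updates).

0.219

After the subject-line classifier='pass': P(spam) = 0.8·0.3000 / (0.8·0.3000 + 0.85·0.7000) ≈ 0.2874
After the link scanner='clean': P(spam) = 0.55·0.2874 / (0.55·0.2874 + 0.7·0.7126) ≈ 0.2407
After the subject-line classifier='pass': P(spam) = 0.8·0.2407 / (0.8·0.2407 + 0.85·0.7593) ≈ 0.2298
After the subject-line classifier='pass': P(spam) = 0.8·0.2298 / (0.8·0.2298 + 0.85·0.7702) ≈ 0.2192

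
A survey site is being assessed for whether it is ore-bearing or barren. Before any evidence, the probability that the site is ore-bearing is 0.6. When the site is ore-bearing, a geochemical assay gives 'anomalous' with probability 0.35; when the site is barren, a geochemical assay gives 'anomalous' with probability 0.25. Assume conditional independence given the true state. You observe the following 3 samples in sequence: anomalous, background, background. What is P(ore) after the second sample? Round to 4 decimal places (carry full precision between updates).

0.6454

After 'anomalous': P(ore) = 0.35·0.6000 / (0.35·0.6000 + 0.25·0.4000) ≈ 0.6774
After 'background': P(ore) = 0.65·0.6774 / (0.65·0.6774 + 0.75·0.3226) ≈ 0.6454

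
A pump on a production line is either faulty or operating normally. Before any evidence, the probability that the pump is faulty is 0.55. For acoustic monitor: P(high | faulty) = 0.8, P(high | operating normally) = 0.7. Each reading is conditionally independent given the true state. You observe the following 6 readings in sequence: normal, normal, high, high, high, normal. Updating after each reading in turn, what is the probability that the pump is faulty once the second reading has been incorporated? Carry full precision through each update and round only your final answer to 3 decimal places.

0.352

After 'normal': P(faulty) = 0.2·0.5500 / (0.2·0.5500 + 0.3·0.4500) ≈ 0.4490
After 'normal': P(faulty) = 0.2·0.4490 / (0.2·0.4490 + 0.3·0.5510) ≈ 0.3520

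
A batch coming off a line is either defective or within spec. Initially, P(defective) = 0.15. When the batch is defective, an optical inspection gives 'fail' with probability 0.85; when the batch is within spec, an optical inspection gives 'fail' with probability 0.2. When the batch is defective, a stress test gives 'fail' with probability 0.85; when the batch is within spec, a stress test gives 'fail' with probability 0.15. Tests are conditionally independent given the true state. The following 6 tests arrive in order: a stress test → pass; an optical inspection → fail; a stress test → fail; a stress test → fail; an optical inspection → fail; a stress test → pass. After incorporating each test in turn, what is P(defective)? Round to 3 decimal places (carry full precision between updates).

Each posterior becomes the prior for the next update.
After a stress test='pass': P(defective) = 0.15·0.1500 / (0.15·0.1500 + 0.85·0.8500) ≈ 0.0302
After an optical inspection='fail': P(defective) = 0.85·0.0302 / (0.85·0.0302 + 0.2·0.9698) ≈ 0.1169
After a stress test='fail': P(defective) = 0.85·0.1169 / (0.85·0.1169 + 0.15·0.8831) ≈ 0.4286
After a stress test='fail': P(defective) = 0.85·0.4286 / (0.85·0.4286 + 0.15·0.5714) ≈ 0.8095
After an optical inspection='fail': P(defective) = 0.85·0.8095 / (0.85·0.8095 + 0.2·0.1905) ≈ 0.9475
After a stress test='pass': P(defective) = 0.15·0.9475 / (0.15·0.9475 + 0.85·0.0525) ≈ 0.7612

0.761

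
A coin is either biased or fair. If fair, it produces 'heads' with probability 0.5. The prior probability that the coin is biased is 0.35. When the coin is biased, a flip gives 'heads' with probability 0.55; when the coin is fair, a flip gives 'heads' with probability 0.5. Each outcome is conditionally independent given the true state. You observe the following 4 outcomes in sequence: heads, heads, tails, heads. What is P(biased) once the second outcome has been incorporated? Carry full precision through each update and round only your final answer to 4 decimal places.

0.3945

After 'heads': P(biased) = 0.55·0.3500 / (0.55·0.3500 + 0.5·0.6500) ≈ 0.3720
After 'heads': P(biased) = 0.55·0.3720 / (0.55·0.3720 + 0.5·0.6280) ≈ 0.3945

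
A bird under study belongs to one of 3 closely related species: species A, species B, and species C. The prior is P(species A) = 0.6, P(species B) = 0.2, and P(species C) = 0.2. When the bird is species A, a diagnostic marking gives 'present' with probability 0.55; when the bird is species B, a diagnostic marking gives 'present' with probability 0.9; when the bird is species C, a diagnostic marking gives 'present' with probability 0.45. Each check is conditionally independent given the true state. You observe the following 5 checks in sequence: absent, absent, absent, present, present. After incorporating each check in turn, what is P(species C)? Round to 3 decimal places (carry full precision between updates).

After 'absent': normaliser = 0.45·0.6000 + 0.1·0.2000 + 0.55·0.2000; P(species A) ≈ 0.6750, P(species B) ≈ 0.0500, P(species C) ≈ 0.2750
After 'absent': normaliser = 0.45·0.6750 + 0.1·0.0500 + 0.55·0.2750; P(species A) ≈ 0.6603, P(species B) ≈ 0.0109, P(species C) ≈ 0.3288
After 'absent': normaliser = 0.45·0.6603 + 0.1·0.0109 + 0.55·0.3288; P(species A) ≈ 0.6202, P(species B) ≈ 0.0023, P(species C) ≈ 0.3775
After 'present': normaliser = 0.55·0.6202 + 0.9·0.0023 + 0.45·0.3775; P(species A) ≈ 0.6649, P(species B) ≈ 0.0040, P(species C) ≈ 0.3311
After 'present': normaliser = 0.55·0.6649 + 0.9·0.0040 + 0.45·0.3311; P(species A) ≈ 0.7056, P(species B) ≈ 0.0069, P(species C) ≈ 0.2875

0.287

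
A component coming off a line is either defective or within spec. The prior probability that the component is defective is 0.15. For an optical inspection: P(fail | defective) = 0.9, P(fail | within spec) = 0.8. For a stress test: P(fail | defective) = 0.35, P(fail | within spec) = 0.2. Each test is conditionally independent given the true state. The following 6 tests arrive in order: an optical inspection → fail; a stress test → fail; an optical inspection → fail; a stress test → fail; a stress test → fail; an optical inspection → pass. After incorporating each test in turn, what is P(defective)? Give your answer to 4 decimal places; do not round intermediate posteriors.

0.3744

After an optical inspection='fail': P(defective) = 0.9·0.1500 / (0.9·0.1500 + 0.8·0.8500) ≈ 0.1656
After a stress test='fail': P(defective) = 0.35·0.1656 / (0.35·0.1656 + 0.2·0.8344) ≈ 0.2578
After an optical inspection='fail': P(defective) = 0.9·0.2578 / (0.9·0.2578 + 0.8·0.7422) ≈ 0.2810
After a stress test='fail': P(defective) = 0.35·0.2810 / (0.35·0.2810 + 0.2·0.7190) ≈ 0.4062
After a stress test='fail': P(defective) = 0.35·0.4062 / (0.35·0.4062 + 0.2·0.5938) ≈ 0.5448
After an optical inspection='pass': P(defective) = 0.1·0.5448 / (0.1·0.5448 + 0.2·0.4552) ≈ 0.3744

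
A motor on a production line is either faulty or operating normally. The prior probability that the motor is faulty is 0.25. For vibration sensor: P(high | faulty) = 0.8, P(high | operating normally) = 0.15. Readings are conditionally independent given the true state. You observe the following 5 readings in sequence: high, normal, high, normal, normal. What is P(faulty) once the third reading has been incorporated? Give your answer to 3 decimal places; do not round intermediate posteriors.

After 'high': P(faulty) = 0.8·0.2500 / (0.8·0.2500 + 0.15·0.7500) ≈ 0.6400
After 'normal': P(faulty) = 0.2·0.6400 / (0.2·0.6400 + 0.85·0.3600) ≈ 0.2949
After 'high': P(faulty) = 0.8·0.2949 / (0.8·0.2949 + 0.15·0.7051) ≈ 0.6905

0.690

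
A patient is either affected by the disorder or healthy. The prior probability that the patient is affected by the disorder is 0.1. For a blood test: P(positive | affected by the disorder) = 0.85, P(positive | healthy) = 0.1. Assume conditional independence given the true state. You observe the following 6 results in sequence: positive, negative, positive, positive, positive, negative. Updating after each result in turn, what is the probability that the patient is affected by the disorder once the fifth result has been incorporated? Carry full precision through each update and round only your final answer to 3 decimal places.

After 'positive': P(affected) = 0.85·0.1000 / (0.85·0.1000 + 0.1·0.9000) ≈ 0.4857
After 'negative': P(affected) = 0.15·0.4857 / (0.15·0.4857 + 0.9·0.5143) ≈ 0.1360
After 'positive': P(affected) = 0.85·0.1360 / (0.85·0.1360 + 0.1·0.8640) ≈ 0.5723
After 'positive': P(affected) = 0.85·0.5723 / (0.85·0.5723 + 0.1·0.4277) ≈ 0.9192
After 'positive': P(affected) = 0.85·0.9192 / (0.85·0.9192 + 0.1·0.0808) ≈ 0.9898

0.990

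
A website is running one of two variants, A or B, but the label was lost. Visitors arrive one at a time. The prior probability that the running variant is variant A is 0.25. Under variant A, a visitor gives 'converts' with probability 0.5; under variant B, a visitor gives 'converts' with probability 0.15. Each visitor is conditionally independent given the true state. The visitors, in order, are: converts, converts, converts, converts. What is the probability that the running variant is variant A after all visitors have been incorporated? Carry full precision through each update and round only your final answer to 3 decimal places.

0.976

After 'converts': P(A) = 0.5·0.2500 / (0.5·0.2500 + 0.15·0.7500) ≈ 0.5263
After 'converts': P(A) = 0.5·0.5263 / (0.5·0.5263 + 0.15·0.4737) ≈ 0.7874
After 'converts': P(A) = 0.5·0.7874 / (0.5·0.7874 + 0.15·0.2126) ≈ 0.9251
After 'converts': P(A) = 0.5·0.9251 / (0.5·0.9251 + 0.15·0.0749) ≈ 0.9763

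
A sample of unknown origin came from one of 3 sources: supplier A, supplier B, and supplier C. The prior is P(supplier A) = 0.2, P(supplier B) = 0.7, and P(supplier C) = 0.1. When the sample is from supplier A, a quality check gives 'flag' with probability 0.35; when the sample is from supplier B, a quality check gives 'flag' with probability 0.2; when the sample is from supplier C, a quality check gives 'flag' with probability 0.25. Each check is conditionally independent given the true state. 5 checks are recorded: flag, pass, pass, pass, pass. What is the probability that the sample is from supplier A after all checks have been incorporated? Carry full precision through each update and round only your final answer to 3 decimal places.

After 'flag': normaliser = 0.35·0.2000 + 0.2·0.7000 + 0.25·0.1000; P(supplier A) ≈ 0.2979, P(supplier B) ≈ 0.5957, P(supplier C) ≈ 0.1064
After 'pass': normaliser = 0.65·0.2979 + 0.8·0.5957 + 0.75·0.1064; P(supplier A) ≈ 0.2582, P(supplier B) ≈ 0.6355, P(supplier C) ≈ 0.1064
After 'pass': normaliser = 0.65·0.2582 + 0.8·0.6355 + 0.75·0.1064; P(supplier A) ≈ 0.2220, P(supplier B) ≈ 0.6725, P(supplier C) ≈ 0.1055
After 'pass': normaliser = 0.65·0.2220 + 0.8·0.6725 + 0.75·0.1055; P(supplier A) ≈ 0.1895, P(supplier B) ≈ 0.7066, P(supplier C) ≈ 0.1040
After 'pass': normaliser = 0.65·0.1895 + 0.8·0.7066 + 0.75·0.1040; P(supplier A) ≈ 0.1607, P(supplier B) ≈ 0.7375, P(supplier C) ≈ 0.1017

0.161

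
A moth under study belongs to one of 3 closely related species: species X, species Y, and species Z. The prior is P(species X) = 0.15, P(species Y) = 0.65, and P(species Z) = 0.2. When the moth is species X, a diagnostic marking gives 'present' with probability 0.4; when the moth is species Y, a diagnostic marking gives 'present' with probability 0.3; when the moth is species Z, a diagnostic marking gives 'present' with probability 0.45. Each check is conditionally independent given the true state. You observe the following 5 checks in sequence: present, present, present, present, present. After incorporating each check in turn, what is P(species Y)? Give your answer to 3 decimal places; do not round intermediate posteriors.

0.232

Apply Bayes' rule sequentially, carrying P(species Y) forward.
After 'present': normaliser = 0.4·0.1500 + 0.3·0.6500 + 0.45·0.2000; P(species X) ≈ 0.1739, P(species Y) ≈ 0.5652, P(species Z) ≈ 0.2609
After 'present': normaliser = 0.4·0.1739 + 0.3·0.5652 + 0.45·0.2609; P(species X) ≈ 0.1951, P(species Y) ≈ 0.4756, P(species Z) ≈ 0.3293
After 'present': normaliser = 0.4·0.1951 + 0.3·0.4756 + 0.45·0.3293; P(species X) ≈ 0.2116, P(species Y) ≈ 0.3868, P(species Z) ≈ 0.4017
After 'present': normaliser = 0.4·0.2116 + 0.3·0.3868 + 0.45·0.4017; P(species X) ≈ 0.2219, P(species Y) ≈ 0.3042, P(species Z) ≈ 0.4739
After 'present': normaliser = 0.4·0.2219 + 0.3·0.3042 + 0.45·0.4739; P(species X) ≈ 0.2257, P(species Y) ≈ 0.2321, P(species Z) ≈ 0.5422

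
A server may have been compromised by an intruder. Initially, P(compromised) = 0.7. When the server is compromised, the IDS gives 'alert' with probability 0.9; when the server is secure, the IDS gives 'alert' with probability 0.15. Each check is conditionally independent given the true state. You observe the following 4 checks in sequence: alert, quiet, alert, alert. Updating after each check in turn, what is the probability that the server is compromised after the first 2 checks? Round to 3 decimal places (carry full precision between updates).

0.622

After 'alert': P(compromised) = 0.9·0.7000 / (0.9·0.7000 + 0.15·0.3000) ≈ 0.9333
After 'quiet': P(compromised) = 0.1·0.9333 / (0.1·0.9333 + 0.85·0.0667) ≈ 0.6222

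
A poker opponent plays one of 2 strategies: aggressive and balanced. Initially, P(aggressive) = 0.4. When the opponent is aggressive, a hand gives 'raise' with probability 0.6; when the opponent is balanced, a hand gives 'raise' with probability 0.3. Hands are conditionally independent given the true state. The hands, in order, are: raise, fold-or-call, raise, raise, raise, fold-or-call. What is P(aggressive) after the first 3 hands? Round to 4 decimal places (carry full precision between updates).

0.6038

After 'raise': P(aggressive) = 0.6·0.4000 / (0.6·0.4000 + 0.3·0.6000) ≈ 0.5714
After 'fold-or-call': P(aggressive) = 0.4·0.5714 / (0.4·0.5714 + 0.7·0.4286) ≈ 0.4324
After 'raise': P(aggressive) = 0.6·0.4324 / (0.6·0.4324 + 0.3·0.5676) ≈ 0.6038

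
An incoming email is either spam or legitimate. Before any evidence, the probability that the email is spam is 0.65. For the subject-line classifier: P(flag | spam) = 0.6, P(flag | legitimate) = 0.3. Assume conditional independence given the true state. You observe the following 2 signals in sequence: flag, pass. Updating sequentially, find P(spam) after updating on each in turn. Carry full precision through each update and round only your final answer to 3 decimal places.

After 'flag': P(spam) = 0.6·0.6500 / (0.6·0.6500 + 0.3·0.3500) ≈ 0.7879
After 'pass': P(spam) = 0.4·0.7879 / (0.4·0.7879 + 0.7·0.2121) ≈ 0.6797

0.680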